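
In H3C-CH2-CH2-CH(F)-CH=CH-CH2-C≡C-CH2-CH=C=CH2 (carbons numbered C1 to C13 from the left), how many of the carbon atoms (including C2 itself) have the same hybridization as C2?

6

C2 is sp3 (only σ bonds).
C1: sp3 ✓
C2: sp3 ✓
C3: sp3 ✓
C4: sp3 ✓
C5: sp2
C6: sp2
C7: sp3 ✓
C8: sp
C9: sp
C10: sp3 ✓
C11: sp2
C12: sp
C13: sp2
6 carbons are sp3.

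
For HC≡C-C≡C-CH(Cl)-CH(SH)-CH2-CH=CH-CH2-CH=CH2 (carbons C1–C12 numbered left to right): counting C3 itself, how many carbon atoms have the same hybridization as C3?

4

C3 is sp (two π bonds).
C1: sp ✓
C2: sp ✓
C3: sp ✓
C4: sp ✓
C5: sp3
C6: sp3
C7: sp3
C8: sp2
C9: sp2
C10: sp3
C11: sp2
C12: sp2
4 carbons are sp.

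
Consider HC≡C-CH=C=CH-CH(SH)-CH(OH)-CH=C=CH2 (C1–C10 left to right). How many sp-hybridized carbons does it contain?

C1: sp ✓
C2: sp ✓
C3: sp2
C4: sp ✓
C5: sp2
C6: sp3
C7: sp3
C8: sp2
C9: sp ✓
C10: sp2
C1, C2, C4, C9 → 4 sp carbons.

4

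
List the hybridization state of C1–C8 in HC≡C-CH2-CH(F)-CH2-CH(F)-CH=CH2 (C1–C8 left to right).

C1 sp, C2 sp, C3 sp3, C4 sp3, C5 sp3, C6 sp3, C7 sp2, C8 sp2

C1 has 2 σ bonds, plus two π bonds: steric number 2 → sp.
C2 carries 2 σ bonds, plus two π bonds, giving a steric number of 2, so it is sp.
C3: 4 σ bonds — 4 electron domains, sp3.
C4: 4 σ bonds — 4 electron domains, sp3.
C5 is sp3: 4 σ bonds, 4 electron-density regions.
C6 (4 σ bonds) has steric number 4: sp3.
C7: 3 σ bonds, plus one π bond; 3 regions of electron density → sp2.
C8 carries 3 σ bonds, plus one π bond, giving a steric number of 3, so it is sp2.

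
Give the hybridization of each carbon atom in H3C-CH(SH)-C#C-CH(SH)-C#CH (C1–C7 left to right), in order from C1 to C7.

C1 sp3, C2 sp3, C3 sp, C4 sp, C5 sp3, C6 sp, C7 sp

C1 — 4 σ bonds. Steric number 4, so sp3.
C2 carries 4 σ bonds, giving a steric number of 4, so it is sp3.
C3 is sp: 2 σ bonds, plus two π bonds, 2 electron-density regions.
C4 has 2 σ bonds, plus two π bonds: steric number 2 → sp.
C5 carries 4 σ bonds, giving a steric number of 4, so it is sp3.
C6 — 2 σ bonds, plus two π bonds. Steric number 2, so sp.
C7 carries 2 σ bonds, plus two π bonds, giving a steric number of 2, so it is sp.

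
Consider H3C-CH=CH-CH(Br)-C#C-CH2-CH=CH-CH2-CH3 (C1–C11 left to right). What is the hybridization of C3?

C3 carries 3 σ bonds, plus one π bond, giving a steric number of 3, so it is sp2.

sp2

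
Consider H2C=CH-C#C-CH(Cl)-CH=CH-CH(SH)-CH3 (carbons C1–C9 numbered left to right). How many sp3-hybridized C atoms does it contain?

C1: sp2
C2: sp2
C3: sp
C4: sp
C5: sp3 ✓
C6: sp2
C7: sp2
C8: sp3 ✓
C9: sp3 ✓
C5, C8, C9 → 3 sp3 carbons.

3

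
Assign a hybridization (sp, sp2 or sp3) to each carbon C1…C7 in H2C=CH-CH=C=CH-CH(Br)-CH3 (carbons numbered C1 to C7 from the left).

C1 has 3 σ bonds, plus one π bond: steric number 3 → sp2.
C2: 3 σ bonds, plus one π bond — 3 electron domains, sp2.
C3: 3 σ bonds, plus one π bond — 3 electron domains, sp2.
C4 carries 2 σ bonds, plus two π bonds, giving a steric number of 2, so it is sp.
C5 carries 3 σ bonds, plus one π bond, giving a steric number of 3, so it is sp2.
C6: 4 σ bonds; 4 regions of electron density → sp3.
C7 carries 4 σ bonds, giving a steric number of 4, so it is sp3.

C1 sp2, C2 sp2, C3 sp2, C4 sp, C5 sp2, C6 sp3, C7 sp3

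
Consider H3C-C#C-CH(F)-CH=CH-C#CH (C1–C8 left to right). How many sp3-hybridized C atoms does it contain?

C1: sp3 ✓
C2: sp
C3: sp
C4: sp3 ✓
C5: sp2
C6: sp2
C7: sp
C8: sp
C1, C4 → 2 sp3 carbons.

2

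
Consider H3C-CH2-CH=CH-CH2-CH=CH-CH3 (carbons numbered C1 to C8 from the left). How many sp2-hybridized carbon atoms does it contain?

4

C1: sp3
C2: sp3
C3: sp2 ✓
C4: sp2 ✓
C5: sp3
C6: sp2 ✓
C7: sp2 ✓
C8: sp3
C3, C4, C6, C7 → 4 sp2 carbons.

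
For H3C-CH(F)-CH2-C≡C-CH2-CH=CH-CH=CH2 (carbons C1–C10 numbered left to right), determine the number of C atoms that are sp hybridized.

C1: sp3
C2: sp3
C3: sp3
C4: sp ✓
C5: sp ✓
C6: sp3
C7: sp2
C8: sp2
C9: sp2
C10: sp2
C4, C5 → 2 sp carbons.

2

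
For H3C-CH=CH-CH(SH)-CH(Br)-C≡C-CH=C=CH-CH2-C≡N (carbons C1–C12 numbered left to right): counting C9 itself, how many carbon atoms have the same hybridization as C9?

C9 is sp (two π bonds).
C1: sp3
C2: sp2
C3: sp2
C4: sp3
C5: sp3
C6: sp ✓
C7: sp ✓
C8: sp2
C9: sp ✓
C10: sp2
C11: sp3
C12: sp ✓
4 carbons are sp.

4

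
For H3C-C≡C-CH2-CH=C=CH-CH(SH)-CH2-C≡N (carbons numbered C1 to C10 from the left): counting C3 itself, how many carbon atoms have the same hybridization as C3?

4

C3 is sp (two π bonds).
C1: sp3
C2: sp ✓
C3: sp ✓
C4: sp3
C5: sp2
C6: sp ✓
C7: sp2
C8: sp3
C9: sp3
C10: sp ✓
4 carbons are sp.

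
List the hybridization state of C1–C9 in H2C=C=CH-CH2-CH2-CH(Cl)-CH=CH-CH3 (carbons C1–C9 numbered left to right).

C1 sp2, C2 sp, C3 sp2, C4 sp3, C5 sp3, C6 sp3, C7 sp2, C8 sp2, C9 sp3

C1 — 3 σ bonds, plus one π bond. Steric number 3, so sp2.
C2 — 2 σ bonds, plus two π bonds. Steric number 2, so sp.
C3 has 3 σ bonds, plus one π bond: steric number 3 → sp2.
C4 is sp3: 4 σ bonds, 4 electron-density regions.
C5: 4 σ bonds; 4 regions of electron density → sp3.
C6: 4 σ bonds; 4 regions of electron density → sp3.
C7: 3 σ bonds, plus one π bond — 3 electron domains, sp2.
C8 — 3 σ bonds, plus one π bond. Steric number 3, so sp2.
C9 carries 4 σ bonds, giving a steric number of 4, so it is sp3.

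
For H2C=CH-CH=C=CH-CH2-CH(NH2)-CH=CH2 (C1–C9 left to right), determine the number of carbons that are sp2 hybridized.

6

C1: sp2 ✓
C2: sp2 ✓
C3: sp2 ✓
C4: sp
C5: sp2 ✓
C6: sp3
C7: sp3
C8: sp2 ✓
C9: sp2 ✓
C1, C2, C3, C5, C8, C9 → 6 sp2 carbons.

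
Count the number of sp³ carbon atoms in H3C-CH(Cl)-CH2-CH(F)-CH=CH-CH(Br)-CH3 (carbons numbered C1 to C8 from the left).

C1: sp3 ✓
C2: sp3 ✓
C3: sp3 ✓
C4: sp3 ✓
C5: sp2
C6: sp2
C7: sp3 ✓
C8: sp3 ✓
C1, C2, C3, C4, C7, C8 → 6 sp3 carbons.

6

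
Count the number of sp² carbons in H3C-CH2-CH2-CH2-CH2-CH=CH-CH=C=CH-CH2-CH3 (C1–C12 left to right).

4

C1: sp3
C2: sp3
C3: sp3
C4: sp3
C5: sp3
C6: sp2 ✓
C7: sp2 ✓
C8: sp2 ✓
C9: sp
C10: sp2 ✓
C11: sp3
C12: sp3
C6, C7, C8, C10 → 4 sp2 carbons.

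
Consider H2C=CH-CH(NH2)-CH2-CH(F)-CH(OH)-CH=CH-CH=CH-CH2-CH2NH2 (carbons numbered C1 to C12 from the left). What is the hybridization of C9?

sp²

C9 (3 σ bonds, plus one π bond) has steric number 3: sp2.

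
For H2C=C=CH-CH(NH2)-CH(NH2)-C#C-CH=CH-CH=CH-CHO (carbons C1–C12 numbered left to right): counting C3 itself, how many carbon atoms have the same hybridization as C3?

C3 is sp2 (one π bond).
C1: sp2 ✓
C2: sp
C3: sp2 ✓
C4: sp3
C5: sp3
C6: sp
C7: sp
C8: sp2 ✓
C9: sp2 ✓
C10: sp2 ✓
C11: sp2 ✓
C12: sp2 ✓
7 carbons are sp2.

7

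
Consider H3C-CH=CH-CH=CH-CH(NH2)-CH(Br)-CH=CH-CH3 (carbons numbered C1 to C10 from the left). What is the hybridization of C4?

sp^2

C4 has 3 σ bonds, plus one π bond: steric number 3 → sp2.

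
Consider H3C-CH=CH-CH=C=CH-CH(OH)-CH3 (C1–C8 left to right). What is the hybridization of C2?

sp2

C2 — 3 σ bonds, plus one π bond. Steric number 3, so sp2.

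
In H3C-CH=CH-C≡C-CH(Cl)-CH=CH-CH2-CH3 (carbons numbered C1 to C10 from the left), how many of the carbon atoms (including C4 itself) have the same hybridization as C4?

2

C4 is sp (two π bonds).
C1: sp3
C2: sp2
C3: sp2
C4: sp ✓
C5: sp ✓
C6: sp3
C7: sp2
C8: sp2
C9: sp3
C10: sp3
2 carbons are sp.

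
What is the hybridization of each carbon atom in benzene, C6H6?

Every ring carbon has three σ bonds and contributes one p electron to the aromatic π system.

sp²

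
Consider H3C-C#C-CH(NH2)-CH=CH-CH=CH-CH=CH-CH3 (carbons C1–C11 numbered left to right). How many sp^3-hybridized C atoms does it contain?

C1: sp3 ✓
C2: sp
C3: sp
C4: sp3 ✓
C5: sp2
C6: sp2
C7: sp2
C8: sp2
C9: sp2
C10: sp2
C11: sp3 ✓
C1, C4, C11 → 3 sp3 carbons.

3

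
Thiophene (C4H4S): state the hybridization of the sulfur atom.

Analogous to furan: one S lone pair in the aromatic π system, S is sp2.

sp2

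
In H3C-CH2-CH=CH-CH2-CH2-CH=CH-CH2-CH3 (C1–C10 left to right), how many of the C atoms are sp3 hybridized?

C1: sp3 ✓
C2: sp3 ✓
C3: sp2
C4: sp2
C5: sp3 ✓
C6: sp3 ✓
C7: sp2
C8: sp2
C9: sp3 ✓
C10: sp3 ✓
C1, C2, C5, C6, C9, C10 → 6 sp3 carbons.

6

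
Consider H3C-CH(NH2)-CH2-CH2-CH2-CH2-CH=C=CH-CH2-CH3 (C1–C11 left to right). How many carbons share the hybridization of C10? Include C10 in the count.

8

C10 is sp3 (only σ bonds).
C1: sp3 ✓
C2: sp3 ✓
C3: sp3 ✓
C4: sp3 ✓
C5: sp3 ✓
C6: sp3 ✓
C7: sp2
C8: sp
C9: sp2
C10: sp3 ✓
C11: sp3 ✓
8 carbons are sp3.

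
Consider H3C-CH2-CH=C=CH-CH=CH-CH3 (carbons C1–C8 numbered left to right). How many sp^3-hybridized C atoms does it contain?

3

C1: sp3 ✓
C2: sp3 ✓
C3: sp2
C4: sp
C5: sp2
C6: sp2
C7: sp2
C8: sp3 ✓
C1, C2, C8 → 3 sp3 carbons.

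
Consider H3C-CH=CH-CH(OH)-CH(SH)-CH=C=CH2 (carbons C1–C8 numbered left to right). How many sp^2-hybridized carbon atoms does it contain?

4

C1: sp3
C2: sp2 ✓
C3: sp2 ✓
C4: sp3
C5: sp3
C6: sp2 ✓
C7: sp
C8: sp2 ✓
C2, C3, C6, C8 → 4 sp2 carbons.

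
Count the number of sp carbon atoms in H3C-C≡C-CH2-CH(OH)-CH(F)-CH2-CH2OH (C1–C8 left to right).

2

C1: sp3
C2: sp ✓
C3: sp ✓
C4: sp3
C5: sp3
C6: sp3
C7: sp3
C8: sp3
C2, C3 → 2 sp carbons.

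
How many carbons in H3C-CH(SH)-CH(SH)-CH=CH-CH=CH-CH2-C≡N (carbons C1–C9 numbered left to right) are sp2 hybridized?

4

C1: sp3
C2: sp3
C3: sp3
C4: sp2 ✓
C5: sp2 ✓
C6: sp2 ✓
C7: sp2 ✓
C8: sp3
C9: sp
C4, C5, C6, C7 → 4 sp2 carbons.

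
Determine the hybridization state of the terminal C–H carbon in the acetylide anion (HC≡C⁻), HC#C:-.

sp

The terminal C–H carbon: 2 σ bonds, plus two π bonds; 2 regions of electron density → sp.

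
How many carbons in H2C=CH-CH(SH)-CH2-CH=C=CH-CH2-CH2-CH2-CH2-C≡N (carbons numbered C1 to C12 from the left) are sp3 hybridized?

C1: sp2
C2: sp2
C3: sp3 ✓
C4: sp3 ✓
C5: sp2
C6: sp
C7: sp2
C8: sp3 ✓
C9: sp3 ✓
C10: sp3 ✓
C11: sp3 ✓
C12: sp
C3, C4, C8, C9, C10, C11 → 6 sp3 carbons.

6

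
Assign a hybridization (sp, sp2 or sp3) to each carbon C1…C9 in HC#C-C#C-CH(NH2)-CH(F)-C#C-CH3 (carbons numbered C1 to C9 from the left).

C1 sp, C2 sp, C3 sp, C4 sp, C5 sp3, C6 sp3, C7 sp, C8 sp, C9 sp3

C1 — 2 σ bonds, plus two π bonds. Steric number 2, so sp.
C2: 2 σ bonds, plus two π bonds — 2 electron domains, sp.
C3 — 2 σ bonds, plus two π bonds. Steric number 2, so sp.
C4 is sp: 2 σ bonds, plus two π bonds, 2 electron-density regions.
C5 carries 4 σ bonds, giving a steric number of 4, so it is sp3.
C6: 4 σ bonds — 4 electron domains, sp3.
C7 — 2 σ bonds, plus two π bonds. Steric number 2, so sp.
C8 — 2 σ bonds, plus two π bonds. Steric number 2, so sp.
C9: 4 σ bonds; 4 regions of electron density → sp3.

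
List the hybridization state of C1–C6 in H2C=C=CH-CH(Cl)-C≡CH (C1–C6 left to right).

C1 sp2, C2 sp, C3 sp2, C4 sp3, C5 sp, C6 sp

C1: 3 σ bonds, plus one π bond; 3 regions of electron density → sp2.
C2: 2 σ bonds, plus two π bonds — 2 electron domains, sp.
C3 has 3 σ bonds, plus one π bond: steric number 3 → sp2.
C4 — 4 σ bonds. Steric number 4, so sp3.
C5 (2 σ bonds, plus two π bonds) has steric number 2: sp.
C6 carries 2 σ bonds, plus two π bonds, giving a steric number of 2, so it is sp.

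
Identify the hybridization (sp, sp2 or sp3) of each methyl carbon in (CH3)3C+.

sp3

Each methyl carbon carries 4 σ bonds, giving a steric number of 4, so it is sp3.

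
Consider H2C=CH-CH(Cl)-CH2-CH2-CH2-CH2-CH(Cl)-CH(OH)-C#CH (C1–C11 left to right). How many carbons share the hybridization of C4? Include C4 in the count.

C4 is sp3 (only σ bonds).
C1: sp2
C2: sp2
C3: sp3 ✓
C4: sp3 ✓
C5: sp3 ✓
C6: sp3 ✓
C7: sp3 ✓
C8: sp3 ✓
C9: sp3 ✓
C10: sp
C11: sp
7 carbons are sp3.

7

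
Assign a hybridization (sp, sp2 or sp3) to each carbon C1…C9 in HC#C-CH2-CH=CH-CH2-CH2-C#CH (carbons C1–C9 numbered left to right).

C1 is sp: 2 σ bonds, plus two π bonds, 2 electron-density regions.
C2 — 2 σ bonds, plus two π bonds. Steric number 2, so sp.
C3: 4 σ bonds — 4 electron domains, sp3.
C4: 3 σ bonds, plus one π bond — 3 electron domains, sp2.
C5 carries 3 σ bonds, plus one π bond, giving a steric number of 3, so it is sp2.
C6 carries 4 σ bonds, giving a steric number of 4, so it is sp3.
C7: 4 σ bonds; 4 regions of electron density → sp3.
C8 carries 2 σ bonds, plus two π bonds, giving a steric number of 2, so it is sp.
C9 is sp: 2 σ bonds, plus two π bonds, 2 electron-density regions.

C1 sp, C2 sp, C3 sp3, C4 sp2, C5 sp2, C6 sp3, C7 sp3, C8 sp, C9 sp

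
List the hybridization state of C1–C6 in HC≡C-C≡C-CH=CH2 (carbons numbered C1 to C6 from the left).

C1: 2 σ bonds, plus two π bonds; 2 regions of electron density → sp.
C2 has 2 σ bonds, plus two π bonds: steric number 2 → sp.
C3 (2 σ bonds, plus two π bonds) has steric number 2: sp.
C4 — 2 σ bonds, plus two π bonds. Steric number 2, so sp.
C5 (3 σ bonds, plus one π bond) has steric number 3: sp2.
C6 is sp2: 3 σ bonds, plus one π bond, 3 electron-density regions.

C1 sp, C2 sp, C3 sp, C4 sp, C5 sp2, C6 sp2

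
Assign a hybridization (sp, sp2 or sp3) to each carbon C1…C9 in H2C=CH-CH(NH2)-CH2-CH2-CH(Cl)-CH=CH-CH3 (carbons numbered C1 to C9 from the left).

C1 (3 σ bonds, plus one π bond) has steric number 3: sp2.
C2 has 3 σ bonds, plus one π bond: steric number 3 → sp2.
C3: 4 σ bonds; 4 regions of electron density → sp3.
C4 carries 4 σ bonds, giving a steric number of 4, so it is sp3.
C5 carries 4 σ bonds, giving a steric number of 4, so it is sp3.
C6 — 4 σ bonds. Steric number 4, so sp3.
C7 — 3 σ bonds, plus one π bond. Steric number 3, so sp2.
C8 — 3 σ bonds, plus one π bond. Steric number 3, so sp2.
C9 — 4 σ bonds. Steric number 4, so sp3.

C1 sp2, C2 sp2, C3 sp3, C4 sp3, C5 sp3, C6 sp3, C7 sp2, C8 sp2, C9 sp3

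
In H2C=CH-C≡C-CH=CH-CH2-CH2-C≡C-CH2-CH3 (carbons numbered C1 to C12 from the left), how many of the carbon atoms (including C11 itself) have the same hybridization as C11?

C11 is sp3 (only σ bonds).
C1: sp2
C2: sp2
C3: sp
C4: sp
C5: sp2
C6: sp2
C7: sp3 ✓
C8: sp3 ✓
C9: sp
C10: sp
C11: sp3 ✓
C12: sp3 ✓
4 carbons are sp3.

4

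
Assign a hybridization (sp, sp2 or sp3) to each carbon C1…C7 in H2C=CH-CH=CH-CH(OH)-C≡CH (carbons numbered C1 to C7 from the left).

C1 carries 3 σ bonds, plus one π bond, giving a steric number of 3, so it is sp2.
C2 (3 σ bonds, plus one π bond) has steric number 3: sp2.
C3 (3 σ bonds, plus one π bond) has steric number 3: sp2.
C4 — 3 σ bonds, plus one π bond. Steric number 3, so sp2.
C5 has 4 σ bonds: steric number 4 → sp3.
C6 has 2 σ bonds, plus two π bonds: steric number 2 → sp.
C7: 2 σ bonds, plus two π bonds — 2 electron domains, sp.

C1 sp2, C2 sp2, C3 sp2, C4 sp2, C5 sp3, C6 sp, C7 sp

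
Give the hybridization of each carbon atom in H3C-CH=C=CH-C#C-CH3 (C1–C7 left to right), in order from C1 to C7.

C1: 4 σ bonds — 4 electron domains, sp3.
C2 (3 σ bonds, plus one π bond) has steric number 3: sp2.
C3: 2 σ bonds, plus two π bonds; 2 regions of electron density → sp.
C4 is sp2: 3 σ bonds, plus one π bond, 3 electron-density regions.
C5: 2 σ bonds, plus two π bonds; 2 regions of electron density → sp.
C6 (2 σ bonds, plus two π bonds) has steric number 2: sp.
C7: 4 σ bonds — 4 electron domains, sp3.

C1 sp3, C2 sp2, C3 sp, C4 sp2, C5 sp, C6 sp, C7 sp3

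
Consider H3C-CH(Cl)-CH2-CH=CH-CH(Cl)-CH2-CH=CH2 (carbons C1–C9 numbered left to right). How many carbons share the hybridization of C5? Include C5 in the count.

4

C5 is sp2 (one π bond).
C1: sp3
C2: sp3
C3: sp3
C4: sp2 ✓
C5: sp2 ✓
C6: sp3
C7: sp3
C8: sp2 ✓
C9: sp2 ✓
4 carbons are sp2.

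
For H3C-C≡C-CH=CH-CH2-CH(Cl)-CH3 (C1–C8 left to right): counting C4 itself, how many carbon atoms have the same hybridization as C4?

2

C4 is sp2 (one π bond).
C1: sp3
C2: sp
C3: sp
C4: sp2 ✓
C5: sp2 ✓
C6: sp3
C7: sp3
C8: sp3
2 carbons are sp2.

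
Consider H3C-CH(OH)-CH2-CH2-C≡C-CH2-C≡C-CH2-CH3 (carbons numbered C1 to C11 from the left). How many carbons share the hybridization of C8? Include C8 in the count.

C8 is sp (two π bonds).
C1: sp3
C2: sp3
C3: sp3
C4: sp3
C5: sp ✓
C6: sp ✓
C7: sp3
C8: sp ✓
C9: sp ✓
C10: sp3
C11: sp3
4 carbons are sp.

4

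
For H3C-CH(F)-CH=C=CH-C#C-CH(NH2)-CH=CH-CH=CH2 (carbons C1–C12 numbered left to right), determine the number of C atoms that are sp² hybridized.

C1: sp3
C2: sp3
C3: sp2 ✓
C4: sp
C5: sp2 ✓
C6: sp
C7: sp
C8: sp3
C9: sp2 ✓
C10: sp2 ✓
C11: sp2 ✓
C12: sp2 ✓
C3, C5, C9, C10, C11, C12 → 6 sp2 carbons.

6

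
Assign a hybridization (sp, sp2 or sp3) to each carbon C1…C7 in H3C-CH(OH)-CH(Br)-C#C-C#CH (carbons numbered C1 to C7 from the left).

C1 carries 4 σ bonds, giving a steric number of 4, so it is sp3.
C2 is sp3: 4 σ bonds, 4 electron-density regions.
C3 — 4 σ bonds. Steric number 4, so sp3.
C4 — 2 σ bonds, plus two π bonds. Steric number 2, so sp.
C5 — 2 σ bonds, plus two π bonds. Steric number 2, so sp.
C6 is sp: 2 σ bonds, plus two π bonds, 2 electron-density regions.
C7 has 2 σ bonds, plus two π bonds: steric number 2 → sp.

C1 sp3, C2 sp3, C3 sp3, C4 sp, C5 sp, C6 sp, C7 sp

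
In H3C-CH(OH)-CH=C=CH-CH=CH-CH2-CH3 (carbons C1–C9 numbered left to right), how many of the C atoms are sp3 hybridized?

4

C1: sp3 ✓
C2: sp3 ✓
C3: sp2
C4: sp
C5: sp2
C6: sp2
C7: sp2
C8: sp3 ✓
C9: sp3 ✓
C1, C2, C8, C9 → 4 sp3 carbons.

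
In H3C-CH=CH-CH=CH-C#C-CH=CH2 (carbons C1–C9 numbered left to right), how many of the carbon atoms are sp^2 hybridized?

C1: sp3
C2: sp2 ✓
C3: sp2 ✓
C4: sp2 ✓
C5: sp2 ✓
C6: sp
C7: sp
C8: sp2 ✓
C9: sp2 ✓
C2, C3, C4, C5, C8, C9 → 6 sp2 carbons.

6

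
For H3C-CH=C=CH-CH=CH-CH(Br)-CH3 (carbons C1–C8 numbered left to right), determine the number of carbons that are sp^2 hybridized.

C1: sp3
C2: sp2 ✓
C3: sp
C4: sp2 ✓
C5: sp2 ✓
C6: sp2 ✓
C7: sp3
C8: sp3
C2, C4, C5, C6 → 4 sp2 carbons.

4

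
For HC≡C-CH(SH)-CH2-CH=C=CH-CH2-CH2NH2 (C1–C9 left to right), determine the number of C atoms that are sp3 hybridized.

4

C1: sp
C2: sp
C3: sp3 ✓
C4: sp3 ✓
C5: sp2
C6: sp
C7: sp2
C8: sp3 ✓
C9: sp3 ✓
C3, C4, C8, C9 → 4 sp3 carbons.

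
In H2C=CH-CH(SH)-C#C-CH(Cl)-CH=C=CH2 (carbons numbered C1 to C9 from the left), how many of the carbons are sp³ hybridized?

C1: sp2
C2: sp2
C3: sp3 ✓
C4: sp
C5: sp
C6: sp3 ✓
C7: sp2
C8: sp
C9: sp2
C3, C6 → 2 sp3 carbons.

2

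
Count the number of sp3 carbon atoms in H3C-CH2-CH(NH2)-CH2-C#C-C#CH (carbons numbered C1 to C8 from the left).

C1: sp3 ✓
C2: sp3 ✓
C3: sp3 ✓
C4: sp3 ✓
C5: sp
C6: sp
C7: sp
C8: sp
C1, C2, C3, C4 → 4 sp3 carbons.

4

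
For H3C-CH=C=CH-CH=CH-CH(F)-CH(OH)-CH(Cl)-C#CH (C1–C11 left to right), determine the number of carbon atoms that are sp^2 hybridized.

C1: sp3
C2: sp2 ✓
C3: sp
C4: sp2 ✓
C5: sp2 ✓
C6: sp2 ✓
C7: sp3
C8: sp3
C9: sp3
C10: sp
C11: sp
C2, C4, C5, C6 → 4 sp2 carbons.

4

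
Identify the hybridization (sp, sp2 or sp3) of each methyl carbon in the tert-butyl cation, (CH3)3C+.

sp^3

Each methyl carbon: 4 σ bonds; 4 regions of electron density → sp3.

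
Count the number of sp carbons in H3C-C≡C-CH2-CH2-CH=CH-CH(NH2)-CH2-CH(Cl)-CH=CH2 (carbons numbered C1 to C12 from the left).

2

C1: sp3
C2: sp ✓
C3: sp ✓
C4: sp3
C5: sp3
C6: sp2
C7: sp2
C8: sp3
C9: sp3
C10: sp3
C11: sp2
C12: sp2
C2, C3 → 2 sp carbons.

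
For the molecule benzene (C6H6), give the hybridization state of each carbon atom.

Every ring carbon has three σ bonds and contributes one p electron to the aromatic π system.

sp2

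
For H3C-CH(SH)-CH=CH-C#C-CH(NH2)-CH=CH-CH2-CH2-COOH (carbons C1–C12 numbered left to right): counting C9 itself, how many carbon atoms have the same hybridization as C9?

C9 is sp2 (one π bond).
C1: sp3
C2: sp3
C3: sp2 ✓
C4: sp2 ✓
C5: sp
C6: sp
C7: sp3
C8: sp2 ✓
C9: sp2 ✓
C10: sp3
C11: sp3
C12: sp2 ✓
5 carbons are sp2.

5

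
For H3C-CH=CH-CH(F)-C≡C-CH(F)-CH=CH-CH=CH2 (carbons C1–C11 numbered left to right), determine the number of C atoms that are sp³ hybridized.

C1: sp3 ✓
C2: sp2
C3: sp2
C4: sp3 ✓
C5: sp
C6: sp
C7: sp3 ✓
C8: sp2
C9: sp2
C10: sp2
C11: sp2
C1, C4, C7 → 3 sp3 carbons.

3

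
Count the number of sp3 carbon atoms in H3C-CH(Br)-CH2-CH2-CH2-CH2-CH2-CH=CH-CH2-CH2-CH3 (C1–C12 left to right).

C1: sp3 ✓
C2: sp3 ✓
C3: sp3 ✓
C4: sp3 ✓
C5: sp3 ✓
C6: sp3 ✓
C7: sp3 ✓
C8: sp2
C9: sp2
C10: sp3 ✓
C11: sp3 ✓
C12: sp3 ✓
C1, C2, C3, C4, C5, C6, C7, C10, C11, C12 → 10 sp3 carbons.

10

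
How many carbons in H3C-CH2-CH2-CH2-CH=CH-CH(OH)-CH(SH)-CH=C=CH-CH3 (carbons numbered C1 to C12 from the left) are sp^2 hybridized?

C1: sp3
C2: sp3
C3: sp3
C4: sp3
C5: sp2 ✓
C6: sp2 ✓
C7: sp3
C8: sp3
C9: sp2 ✓
C10: sp
C11: sp2 ✓
C12: sp3
C5, C6, C9, C11 → 4 sp2 carbons.

4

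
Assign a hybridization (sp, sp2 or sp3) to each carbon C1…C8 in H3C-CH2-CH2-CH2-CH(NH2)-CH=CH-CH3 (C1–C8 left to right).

C1 sp3, C2 sp3, C3 sp3, C4 sp3, C5 sp3, C6 sp2, C7 sp2, C8 sp3

C1: 4 σ bonds — 4 electron domains, sp3.
C2 (4 σ bonds) has steric number 4: sp3.
C3 has 4 σ bonds: steric number 4 → sp3.
C4: 4 σ bonds — 4 electron domains, sp3.
C5 is sp3: 4 σ bonds, 4 electron-density regions.
C6: 3 σ bonds, plus one π bond — 3 electron domains, sp2.
C7 is sp2: 3 σ bonds, plus one π bond, 3 electron-density regions.
C8: 4 σ bonds; 4 regions of electron density → sp3.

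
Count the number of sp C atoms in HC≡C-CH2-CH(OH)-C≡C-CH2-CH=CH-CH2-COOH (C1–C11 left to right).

4

C1: sp ✓
C2: sp ✓
C3: sp3
C4: sp3
C5: sp ✓
C6: sp ✓
C7: sp3
C8: sp2
C9: sp2
C10: sp3
C11: sp2
C1, C2, C5, C6 → 4 sp carbons.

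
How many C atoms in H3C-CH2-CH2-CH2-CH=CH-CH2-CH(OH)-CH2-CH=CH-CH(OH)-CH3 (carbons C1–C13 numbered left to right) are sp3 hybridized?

9

C1: sp3 ✓
C2: sp3 ✓
C3: sp3 ✓
C4: sp3 ✓
C5: sp2
C6: sp2
C7: sp3 ✓
C8: sp3 ✓
C9: sp3 ✓
C10: sp2
C11: sp2
C12: sp3 ✓
C13: sp3 ✓
C1, C2, C3, C4, C7, C8, C9, C12, C13 → 9 sp3 carbons.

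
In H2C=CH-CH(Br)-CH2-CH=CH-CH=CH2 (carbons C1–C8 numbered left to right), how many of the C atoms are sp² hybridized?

C1: sp2 ✓
C2: sp2 ✓
C3: sp3
C4: sp3
C5: sp2 ✓
C6: sp2 ✓
C7: sp2 ✓
C8: sp2 ✓
C1, C2, C5, C6, C7, C8 → 6 sp2 carbons.

6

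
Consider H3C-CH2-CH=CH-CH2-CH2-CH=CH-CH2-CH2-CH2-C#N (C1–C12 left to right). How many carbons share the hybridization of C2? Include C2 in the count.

7

C2 is sp3 (only σ bonds).
C1: sp3 ✓
C2: sp3 ✓
C3: sp2
C4: sp2
C5: sp3 ✓
C6: sp3 ✓
C7: sp2
C8: sp2
C9: sp3 ✓
C10: sp3 ✓
C11: sp3 ✓
C12: sp
7 carbons are sp3.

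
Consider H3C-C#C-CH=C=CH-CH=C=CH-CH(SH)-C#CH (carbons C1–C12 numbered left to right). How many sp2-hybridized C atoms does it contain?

C1: sp3
C2: sp
C3: sp
C4: sp2 ✓
C5: sp
C6: sp2 ✓
C7: sp2 ✓
C8: sp
C9: sp2 ✓
C10: sp3
C11: sp
C12: sp
C4, C6, C7, C9 → 4 sp2 carbons.

4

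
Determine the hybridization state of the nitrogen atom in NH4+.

Four σ bonds, no lone pair → sp3, tetrahedral.

sp^3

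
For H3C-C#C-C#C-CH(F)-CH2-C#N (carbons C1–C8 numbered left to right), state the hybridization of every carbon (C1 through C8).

C1 is sp3: 4 σ bonds, 4 electron-density regions.
C2: 2 σ bonds, plus two π bonds — 2 electron domains, sp.
C3 carries 2 σ bonds, plus two π bonds, giving a steric number of 2, so it is sp.
C4 is sp: 2 σ bonds, plus two π bonds, 2 electron-density regions.
C5 carries 2 σ bonds, plus two π bonds, giving a steric number of 2, so it is sp.
C6: 4 σ bonds — 4 electron domains, sp3.
C7 — 4 σ bonds. Steric number 4, so sp3.
C8 (2 σ bonds, plus two π bonds) has steric number 2: sp.

C1 sp3, C2 sp, C3 sp, C4 sp, C5 sp, C6 sp3, C7 sp3, C8 sp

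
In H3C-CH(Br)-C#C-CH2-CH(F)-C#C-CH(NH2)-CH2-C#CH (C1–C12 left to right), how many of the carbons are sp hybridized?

C1: sp3
C2: sp3
C3: sp ✓
C4: sp ✓
C5: sp3
C6: sp3
C7: sp ✓
C8: sp ✓
C9: sp3
C10: sp3
C11: sp ✓
C12: sp ✓
C3, C4, C7, C8, C11, C12 → 6 sp carbons.

6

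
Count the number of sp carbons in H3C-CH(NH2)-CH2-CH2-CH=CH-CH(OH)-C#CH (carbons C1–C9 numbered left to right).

C1: sp3
C2: sp3
C3: sp3
C4: sp3
C5: sp2
C6: sp2
C7: sp3
C8: sp ✓
C9: sp ✓
C8, C9 → 2 sp carbons.

2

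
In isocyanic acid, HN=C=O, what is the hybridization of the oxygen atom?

The oxygen atom is sp2: 1 σ bond and 2 lone pairs, plus one π bond, 3 electron-density regions.

sp²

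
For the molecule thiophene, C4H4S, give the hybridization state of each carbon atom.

sp^2

Each carbon atom (3 σ bonds, plus one π bond) has steric number 3: sp2.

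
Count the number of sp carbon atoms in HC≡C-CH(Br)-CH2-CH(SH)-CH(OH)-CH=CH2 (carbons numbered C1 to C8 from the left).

C1: sp ✓
C2: sp ✓
C3: sp3
C4: sp3
C5: sp3
C6: sp3
C7: sp2
C8: sp2
C1, C2 → 2 sp carbons.

2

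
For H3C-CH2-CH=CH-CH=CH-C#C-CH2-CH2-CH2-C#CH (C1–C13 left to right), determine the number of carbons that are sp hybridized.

C1: sp3
C2: sp3
C3: sp2
C4: sp2
C5: sp2
C6: sp2
C7: sp ✓
C8: sp ✓
C9: sp3
C10: sp3
C11: sp3
C12: sp ✓
C13: sp ✓
C7, C8, C12, C13 → 4 sp carbons.

4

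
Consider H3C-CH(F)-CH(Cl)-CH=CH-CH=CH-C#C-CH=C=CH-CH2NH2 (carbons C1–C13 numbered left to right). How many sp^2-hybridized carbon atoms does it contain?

C1: sp3
C2: sp3
C3: sp3
C4: sp2 ✓
C5: sp2 ✓
C6: sp2 ✓
C7: sp2 ✓
C8: sp
C9: sp
C10: sp2 ✓
C11: sp
C12: sp2 ✓
C13: sp3
C4, C5, C6, C7, C10, C12 → 6 sp2 carbons.

6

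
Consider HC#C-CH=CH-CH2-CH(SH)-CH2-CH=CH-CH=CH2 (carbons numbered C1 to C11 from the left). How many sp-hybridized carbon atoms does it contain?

C1: sp ✓
C2: sp ✓
C3: sp2
C4: sp2
C5: sp3
C6: sp3
C7: sp3
C8: sp2
C9: sp2
C10: sp2
C11: sp2
C1, C2 → 2 sp carbons.

2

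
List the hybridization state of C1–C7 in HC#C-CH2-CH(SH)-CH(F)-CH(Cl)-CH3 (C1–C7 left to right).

C1 sp, C2 sp, C3 sp3, C4 sp3, C5 sp3, C6 sp3, C7 sp3

C1 has 2 σ bonds, plus two π bonds: steric number 2 → sp.
C2 (2 σ bonds, plus two π bonds) has steric number 2: sp.
C3 (4 σ bonds) has steric number 4: sp3.
C4 — 4 σ bonds. Steric number 4, so sp3.
C5 has 4 σ bonds: steric number 4 → sp3.
C6 has 4 σ bonds: steric number 4 → sp3.
C7 (4 σ bonds) has steric number 4: sp3.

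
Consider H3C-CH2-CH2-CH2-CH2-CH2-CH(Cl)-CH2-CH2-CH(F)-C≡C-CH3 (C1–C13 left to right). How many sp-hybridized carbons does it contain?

C1: sp3
C2: sp3
C3: sp3
C4: sp3
C5: sp3
C6: sp3
C7: sp3
C8: sp3
C9: sp3
C10: sp3
C11: sp ✓
C12: sp ✓
C13: sp3
C11, C12 → 2 sp carbons.

2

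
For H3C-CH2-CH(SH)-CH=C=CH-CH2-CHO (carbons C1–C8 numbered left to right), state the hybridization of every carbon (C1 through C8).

C1 is sp3: 4 σ bonds, 4 electron-density regions.
C2 — 4 σ bonds. Steric number 4, so sp3.
C3 — 4 σ bonds. Steric number 4, so sp3.
C4: 3 σ bonds, plus one π bond — 3 electron domains, sp2.
C5: 2 σ bonds, plus two π bonds — 2 electron domains, sp.
C6: 3 σ bonds, plus one π bond; 3 regions of electron density → sp2.
C7: 4 σ bonds — 4 electron domains, sp3.
C8 is sp2: 3 σ bonds, plus one π bond, 3 electron-density regions.

C1 sp3, C2 sp3, C3 sp3, C4 sp2, C5 sp, C6 sp2, C7 sp3, C8 sp2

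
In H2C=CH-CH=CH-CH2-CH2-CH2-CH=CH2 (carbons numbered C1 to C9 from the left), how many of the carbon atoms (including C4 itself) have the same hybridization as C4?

C4 is sp2 (one π bond).
C1: sp2 ✓
C2: sp2 ✓
C3: sp2 ✓
C4: sp2 ✓
C5: sp3
C6: sp3
C7: sp3
C8: sp2 ✓
C9: sp2 ✓
6 carbons are sp2.

6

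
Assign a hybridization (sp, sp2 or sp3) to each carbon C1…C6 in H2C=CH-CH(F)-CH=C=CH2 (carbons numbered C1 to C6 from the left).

C1 — 3 σ bonds, plus one π bond. Steric number 3, so sp2.
C2 carries 3 σ bonds, plus one π bond, giving a steric number of 3, so it is sp2.
C3 — 4 σ bonds. Steric number 4, so sp3.
C4 has 3 σ bonds, plus one π bond: steric number 3 → sp2.
C5 (2 σ bonds, plus two π bonds) has steric number 2: sp.
C6: 3 σ bonds, plus one π bond; 3 regions of electron density → sp2.

C1 sp2, C2 sp2, C3 sp3, C4 sp2, C5 sp, C6 sp2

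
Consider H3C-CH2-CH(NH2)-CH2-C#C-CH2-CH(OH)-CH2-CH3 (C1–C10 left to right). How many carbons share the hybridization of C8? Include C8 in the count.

C8 is sp3 (only σ bonds).
C1: sp3 ✓
C2: sp3 ✓
C3: sp3 ✓
C4: sp3 ✓
C5: sp
C6: sp
C7: sp3 ✓
C8: sp3 ✓
C9: sp3 ✓
C10: sp3 ✓
8 carbons are sp3.

8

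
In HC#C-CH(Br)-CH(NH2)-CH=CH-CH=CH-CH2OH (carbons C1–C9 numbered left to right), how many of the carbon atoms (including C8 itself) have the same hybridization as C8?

4

C8 is sp2 (one π bond).
C1: sp
C2: sp
C3: sp3
C4: sp3
C5: sp2 ✓
C6: sp2 ✓
C7: sp2 ✓
C8: sp2 ✓
C9: sp3
4 carbons are sp2.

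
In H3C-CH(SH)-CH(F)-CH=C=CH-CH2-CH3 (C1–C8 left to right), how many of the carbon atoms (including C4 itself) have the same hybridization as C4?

C4 is sp2 (one π bond).
C1: sp3
C2: sp3
C3: sp3
C4: sp2 ✓
C5: sp
C6: sp2 ✓
C7: sp3
C8: sp3
2 carbons are sp2.

2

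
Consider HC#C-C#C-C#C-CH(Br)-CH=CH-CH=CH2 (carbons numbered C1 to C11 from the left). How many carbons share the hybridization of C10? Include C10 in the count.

C10 is sp2 (one π bond).
C1: sp
C2: sp
C3: sp
C4: sp
C5: sp
C6: sp
C7: sp3
C8: sp2 ✓
C9: sp2 ✓
C10: sp2 ✓
C11: sp2 ✓
4 carbons are sp2.

4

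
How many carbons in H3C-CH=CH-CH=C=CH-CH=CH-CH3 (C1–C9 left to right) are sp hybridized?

C1: sp3
C2: sp2
C3: sp2
C4: sp2
C5: sp ✓
C6: sp2
C7: sp2
C8: sp2
C9: sp3
C5 → 1 sp carbon.

1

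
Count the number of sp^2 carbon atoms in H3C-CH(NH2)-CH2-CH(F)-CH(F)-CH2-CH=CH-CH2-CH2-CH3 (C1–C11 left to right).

2

C1: sp3
C2: sp3
C3: sp3
C4: sp3
C5: sp3
C6: sp3
C7: sp2 ✓
C8: sp2 ✓
C9: sp3
C10: sp3
C11: sp3
C7, C8 → 2 sp2 carbons.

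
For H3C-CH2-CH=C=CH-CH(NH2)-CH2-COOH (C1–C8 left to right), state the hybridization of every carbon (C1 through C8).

C1 sp3, C2 sp3, C3 sp2, C4 sp, C5 sp2, C6 sp3, C7 sp3, C8 sp2

C1 carries 4 σ bonds, giving a steric number of 4, so it is sp3.
C2 (4 σ bonds) has steric number 4: sp3.
C3 is sp2: 3 σ bonds, plus one π bond, 3 electron-density regions.
C4: 2 σ bonds, plus two π bonds; 2 regions of electron density → sp.
C5 (3 σ bonds, plus one π bond) has steric number 3: sp2.
C6 — 4 σ bonds. Steric number 4, so sp3.
C7 has 4 σ bonds: steric number 4 → sp3.
C8: 3 σ bonds, plus one π bond; 3 regions of electron density → sp2.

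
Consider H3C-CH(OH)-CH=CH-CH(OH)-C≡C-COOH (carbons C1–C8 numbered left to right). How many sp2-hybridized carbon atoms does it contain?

3

C1: sp3
C2: sp3
C3: sp2 ✓
C4: sp2 ✓
C5: sp3
C6: sp
C7: sp
C8: sp2 ✓
C3, C4, C8 → 3 sp2 carbons.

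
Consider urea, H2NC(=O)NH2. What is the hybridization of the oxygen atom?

sp^2

The oxygen atom carries 1 σ bond and 2 lone pairs, plus one π bond, giving a steric number of 3, so it is sp2.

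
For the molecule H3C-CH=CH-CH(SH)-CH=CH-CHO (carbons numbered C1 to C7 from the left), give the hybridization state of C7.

C7 — 3 σ bonds, plus one π bond. Steric number 3, so sp2.

sp²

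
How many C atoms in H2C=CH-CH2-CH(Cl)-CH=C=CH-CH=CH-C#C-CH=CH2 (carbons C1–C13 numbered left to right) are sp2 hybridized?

8

C1: sp2 ✓
C2: sp2 ✓
C3: sp3
C4: sp3
C5: sp2 ✓
C6: sp
C7: sp2 ✓
C8: sp2 ✓
C9: sp2 ✓
C10: sp
C11: sp
C12: sp2 ✓
C13: sp2 ✓
C1, C2, C5, C7, C8, C9, C12, C13 → 8 sp2 carbons.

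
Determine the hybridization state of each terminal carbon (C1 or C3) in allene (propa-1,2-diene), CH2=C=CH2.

sp^2

Each terminal carbon (C1 or C3) carries 3 σ bonds, plus one π bond, giving a steric number of 3, so it is sp2.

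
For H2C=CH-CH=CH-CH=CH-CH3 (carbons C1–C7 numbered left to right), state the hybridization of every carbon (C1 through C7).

C1 sp2, C2 sp2, C3 sp2, C4 sp2, C5 sp2, C6 sp2, C7 sp3

C1 carries 3 σ bonds, plus one π bond, giving a steric number of 3, so it is sp2.
C2 carries 3 σ bonds, plus one π bond, giving a steric number of 3, so it is sp2.
C3 (3 σ bonds, plus one π bond) has steric number 3: sp2.
C4: 3 σ bonds, plus one π bond; 3 regions of electron density → sp2.
C5: 3 σ bonds, plus one π bond — 3 electron domains, sp2.
C6 has 3 σ bonds, plus one π bond: steric number 3 → sp2.
C7 — 4 σ bonds. Steric number 4, so sp3.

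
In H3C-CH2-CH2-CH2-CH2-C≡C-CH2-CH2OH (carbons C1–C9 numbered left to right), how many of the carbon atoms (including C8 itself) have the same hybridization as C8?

7

C8 is sp3 (only σ bonds).
C1: sp3 ✓
C2: sp3 ✓
C3: sp3 ✓
C4: sp3 ✓
C5: sp3 ✓
C6: sp
C7: sp
C8: sp3 ✓
C9: sp3 ✓
7 carbons are sp3.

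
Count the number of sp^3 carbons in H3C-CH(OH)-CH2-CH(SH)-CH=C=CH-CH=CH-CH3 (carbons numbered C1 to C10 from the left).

5

C1: sp3 ✓
C2: sp3 ✓
C3: sp3 ✓
C4: sp3 ✓
C5: sp2
C6: sp
C7: sp2
C8: sp2
C9: sp2
C10: sp3 ✓
C1, C2, C3, C4, C10 → 5 sp3 carbons.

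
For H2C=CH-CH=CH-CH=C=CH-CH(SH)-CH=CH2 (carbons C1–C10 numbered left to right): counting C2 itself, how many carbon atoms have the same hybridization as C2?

C2 is sp2 (one π bond).
C1: sp2 ✓
C2: sp2 ✓
C3: sp2 ✓
C4: sp2 ✓
C5: sp2 ✓
C6: sp
C7: sp2 ✓
C8: sp3
C9: sp2 ✓
C10: sp2 ✓
8 carbons are sp2.

8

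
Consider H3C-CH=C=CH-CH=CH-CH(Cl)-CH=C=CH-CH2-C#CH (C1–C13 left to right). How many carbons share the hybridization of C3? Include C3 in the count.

C3 is sp (two π bonds).
C1: sp3
C2: sp2
C3: sp ✓
C4: sp2
C5: sp2
C6: sp2
C7: sp3
C8: sp2
C9: sp ✓
C10: sp2
C11: sp3
C12: sp ✓
C13: sp ✓
4 carbons are sp.

4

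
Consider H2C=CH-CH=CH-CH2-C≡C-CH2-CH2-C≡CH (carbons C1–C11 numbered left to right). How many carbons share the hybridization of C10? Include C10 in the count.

4

C10 is sp (two π bonds).
C1: sp2
C2: sp2
C3: sp2
C4: sp2
C5: sp3
C6: sp ✓
C7: sp ✓
C8: sp3
C9: sp3
C10: sp ✓
C11: sp ✓
4 carbons are sp.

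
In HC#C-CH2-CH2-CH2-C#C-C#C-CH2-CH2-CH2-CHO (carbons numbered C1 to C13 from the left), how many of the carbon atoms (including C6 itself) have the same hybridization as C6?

C6 is sp (two π bonds).
C1: sp ✓
C2: sp ✓
C3: sp3
C4: sp3
C5: sp3
C6: sp ✓
C7: sp ✓
C8: sp ✓
C9: sp ✓
C10: sp3
C11: sp3
C12: sp3
C13: sp2
6 carbons are sp.

6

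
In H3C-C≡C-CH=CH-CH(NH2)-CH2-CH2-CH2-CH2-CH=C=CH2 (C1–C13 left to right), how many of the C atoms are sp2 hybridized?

4

C1: sp3
C2: sp
C3: sp
C4: sp2 ✓
C5: sp2 ✓
C6: sp3
C7: sp3
C8: sp3
C9: sp3
C10: sp3
C11: sp2 ✓
C12: sp
C13: sp2 ✓
C4, C5, C11, C13 → 4 sp2 carbons.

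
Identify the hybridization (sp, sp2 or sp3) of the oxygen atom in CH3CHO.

sp2

The oxygen atom: 1 σ bond and 2 lone pairs, plus one π bond — 3 electron domains, sp2.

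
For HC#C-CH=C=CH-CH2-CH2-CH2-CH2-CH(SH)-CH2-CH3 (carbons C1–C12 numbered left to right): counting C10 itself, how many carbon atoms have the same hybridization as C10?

C10 is sp3 (only σ bonds).
C1: sp
C2: sp
C3: sp2
C4: sp
C5: sp2
C6: sp3 ✓
C7: sp3 ✓
C8: sp3 ✓
C9: sp3 ✓
C10: sp3 ✓
C11: sp3 ✓
C12: sp3 ✓
7 carbons are sp3.

7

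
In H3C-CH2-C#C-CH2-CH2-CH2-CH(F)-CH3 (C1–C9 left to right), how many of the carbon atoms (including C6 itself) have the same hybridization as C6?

7

C6 is sp3 (only σ bonds).
C1: sp3 ✓
C2: sp3 ✓
C3: sp
C4: sp
C5: sp3 ✓
C6: sp3 ✓
C7: sp3 ✓
C8: sp3 ✓
C9: sp3 ✓
7 carbons are sp3.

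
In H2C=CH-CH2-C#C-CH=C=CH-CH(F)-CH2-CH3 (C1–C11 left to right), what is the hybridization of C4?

sp

C4 carries 2 σ bonds, plus two π bonds, giving a steric number of 2, so it is sp.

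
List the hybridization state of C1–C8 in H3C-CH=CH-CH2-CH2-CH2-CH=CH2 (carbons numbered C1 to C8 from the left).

C1 has 4 σ bonds: steric number 4 → sp3.
C2 — 3 σ bonds, plus one π bond. Steric number 3, so sp2.
C3 (3 σ bonds, plus one π bond) has steric number 3: sp2.
C4 has 4 σ bonds: steric number 4 → sp3.
C5 has 4 σ bonds: steric number 4 → sp3.
C6: 4 σ bonds; 4 regions of electron density → sp3.
C7 carries 3 σ bonds, plus one π bond, giving a steric number of 3, so it is sp2.
C8 — 3 σ bonds, plus one π bond. Steric number 3, so sp2.

C1 sp3, C2 sp2, C3 sp2, C4 sp3, C5 sp3, C6 sp3, C7 sp2, C8 sp2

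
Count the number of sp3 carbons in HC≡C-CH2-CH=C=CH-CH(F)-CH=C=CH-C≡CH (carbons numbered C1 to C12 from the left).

2

C1: sp
C2: sp
C3: sp3 ✓
C4: sp2
C5: sp
C6: sp2
C7: sp3 ✓
C8: sp2
C9: sp
C10: sp2
C11: sp
C12: sp
C3, C7 → 2 sp3 carbons.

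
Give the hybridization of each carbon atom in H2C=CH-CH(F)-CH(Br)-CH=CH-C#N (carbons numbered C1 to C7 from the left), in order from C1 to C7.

C1 sp2, C2 sp2, C3 sp3, C4 sp3, C5 sp2, C6 sp2, C7 sp

C1 — 3 σ bonds, plus one π bond. Steric number 3, so sp2.
C2 carries 3 σ bonds, plus one π bond, giving a steric number of 3, so it is sp2.
C3 — 4 σ bonds. Steric number 4, so sp3.
C4 carries 4 σ bonds, giving a steric number of 4, so it is sp3.
C5 has 3 σ bonds, plus one π bond: steric number 3 → sp2.
C6 (3 σ bonds, plus one π bond) has steric number 3: sp2.
C7 — 2 σ bonds, plus two π bonds. Steric number 2, so sp.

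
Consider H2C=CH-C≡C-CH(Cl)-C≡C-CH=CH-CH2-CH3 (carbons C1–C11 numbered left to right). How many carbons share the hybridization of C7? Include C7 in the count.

4

C7 is sp (two π bonds).
C1: sp2
C2: sp2
C3: sp ✓
C4: sp ✓
C5: sp3
C6: sp ✓
C7: sp ✓
C8: sp2
C9: sp2
C10: sp3
C11: sp3
4 carbons are sp.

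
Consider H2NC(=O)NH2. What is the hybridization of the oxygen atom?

sp^2

The oxygen atom has 1 σ bond and 2 lone pairs, plus one π bond: steric number 3 → sp2.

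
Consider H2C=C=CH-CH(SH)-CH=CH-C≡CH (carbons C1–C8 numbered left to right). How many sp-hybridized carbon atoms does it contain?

C1: sp2
C2: sp ✓
C3: sp2
C4: sp3
C5: sp2
C6: sp2
C7: sp ✓
C8: sp ✓
C2, C7, C8 → 3 sp carbons.

3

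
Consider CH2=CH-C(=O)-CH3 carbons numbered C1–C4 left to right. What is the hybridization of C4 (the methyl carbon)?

sp³

C4 (the methyl carbon): 4 σ bonds — 4 electron domains, sp3.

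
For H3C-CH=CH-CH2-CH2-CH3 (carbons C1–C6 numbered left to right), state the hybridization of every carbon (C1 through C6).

C1 carries 4 σ bonds, giving a steric number of 4, so it is sp3.
C2 (3 σ bonds, plus one π bond) has steric number 3: sp2.
C3 (3 σ bonds, plus one π bond) has steric number 3: sp2.
C4 — 4 σ bonds. Steric number 4, so sp3.
C5 carries 4 σ bonds, giving a steric number of 4, so it is sp3.
C6 carries 4 σ bonds, giving a steric number of 4, so it is sp3.

C1 sp3, C2 sp2, C3 sp2, C4 sp3, C5 sp3, C6 sp3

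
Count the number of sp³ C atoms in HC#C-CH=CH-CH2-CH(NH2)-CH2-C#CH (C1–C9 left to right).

C1: sp
C2: sp
C3: sp2
C4: sp2
C5: sp3 ✓
C6: sp3 ✓
C7: sp3 ✓
C8: sp
C9: sp
C5, C6, C7 → 3 sp3 carbons.

3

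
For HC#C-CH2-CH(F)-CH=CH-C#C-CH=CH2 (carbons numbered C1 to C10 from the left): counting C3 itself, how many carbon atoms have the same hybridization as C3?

2

C3 is sp3 (only σ bonds).
C1: sp
C2: sp
C3: sp3 ✓
C4: sp3 ✓
C5: sp2
C6: sp2
C7: sp
C8: sp
C9: sp2
C10: sp2
2 carbons are sp3.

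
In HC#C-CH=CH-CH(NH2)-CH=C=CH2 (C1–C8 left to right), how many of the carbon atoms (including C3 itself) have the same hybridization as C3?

C3 is sp2 (one π bond).
C1: sp
C2: sp
C3: sp2 ✓
C4: sp2 ✓
C5: sp3
C6: sp2 ✓
C7: sp
C8: sp2 ✓
4 carbons are sp2.

4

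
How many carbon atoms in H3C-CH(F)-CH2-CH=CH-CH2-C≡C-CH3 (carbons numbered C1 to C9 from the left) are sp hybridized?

2

C1: sp3
C2: sp3
C3: sp3
C4: sp2
C5: sp2
C6: sp3
C7: sp ✓
C8: sp ✓
C9: sp3
C7, C8 → 2 sp carbons.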